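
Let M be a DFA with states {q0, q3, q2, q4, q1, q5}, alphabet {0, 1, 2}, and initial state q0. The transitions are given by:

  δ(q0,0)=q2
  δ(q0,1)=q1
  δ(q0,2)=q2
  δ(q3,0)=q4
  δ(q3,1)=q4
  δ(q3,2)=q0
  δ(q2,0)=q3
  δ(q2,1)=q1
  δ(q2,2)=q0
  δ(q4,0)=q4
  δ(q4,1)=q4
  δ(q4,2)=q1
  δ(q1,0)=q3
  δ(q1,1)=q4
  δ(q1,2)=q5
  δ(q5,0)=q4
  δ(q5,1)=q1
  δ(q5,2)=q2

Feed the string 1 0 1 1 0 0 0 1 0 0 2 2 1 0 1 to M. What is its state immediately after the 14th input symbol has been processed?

Trace: q0 -1-> q1 -0-> q3 -1-> q4 -1-> q4 -0-> q4 -0-> q4 -0-> q4 -1-> q4 -0-> q4 -0-> q4 -2-> q1 -2-> q5 -1-> q1 -0-> q3
After 14 symbols: q3.

q3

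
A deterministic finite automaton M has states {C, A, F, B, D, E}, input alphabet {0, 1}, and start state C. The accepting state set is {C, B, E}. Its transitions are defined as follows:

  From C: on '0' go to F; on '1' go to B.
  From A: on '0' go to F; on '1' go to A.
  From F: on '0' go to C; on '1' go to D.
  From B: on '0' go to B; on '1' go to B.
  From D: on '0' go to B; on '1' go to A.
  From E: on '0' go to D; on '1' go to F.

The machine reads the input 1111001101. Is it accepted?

Yes

start at C
read '1': C → B
read '1': B → B
read '1': B → B
read '1': B → B
read '0': B → B
read '0': B → B
read '1': B → B
read '1': B → B
read '0': B → B
read '1': B → B
End state B is accepting.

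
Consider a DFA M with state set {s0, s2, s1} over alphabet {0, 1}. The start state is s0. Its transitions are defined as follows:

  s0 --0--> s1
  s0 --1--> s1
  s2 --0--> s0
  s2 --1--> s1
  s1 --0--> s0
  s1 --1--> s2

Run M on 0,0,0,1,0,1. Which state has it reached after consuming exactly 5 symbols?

start at s0
read '0': s0 → s1
read '0': s1 → s0
read '0': s0 → s1
read '1': s1 → s2
read '0': s2 → s0
After 5 symbols: s0.

s0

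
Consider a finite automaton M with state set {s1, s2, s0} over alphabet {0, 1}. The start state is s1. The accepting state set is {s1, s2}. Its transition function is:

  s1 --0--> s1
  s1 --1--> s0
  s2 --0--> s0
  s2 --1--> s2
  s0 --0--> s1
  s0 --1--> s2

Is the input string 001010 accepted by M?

Yes

Trace: s1 -0-> s1 -0-> s1 -1-> s0 -0-> s1 -1-> s0 -0-> s1
End state s1 is accepting.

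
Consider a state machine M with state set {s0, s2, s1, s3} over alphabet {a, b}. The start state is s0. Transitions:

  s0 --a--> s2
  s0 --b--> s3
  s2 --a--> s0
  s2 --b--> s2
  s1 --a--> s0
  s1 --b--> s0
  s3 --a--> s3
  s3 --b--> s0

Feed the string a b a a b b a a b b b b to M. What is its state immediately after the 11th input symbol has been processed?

s2

Trace: s0 -a-> s2 -b-> s2 -a-> s0 -a-> s2 -b-> s2 -b-> s2 -a-> s0 -a-> s2 -b-> s2 -b-> s2 -b-> s2
After 11 symbols: s2.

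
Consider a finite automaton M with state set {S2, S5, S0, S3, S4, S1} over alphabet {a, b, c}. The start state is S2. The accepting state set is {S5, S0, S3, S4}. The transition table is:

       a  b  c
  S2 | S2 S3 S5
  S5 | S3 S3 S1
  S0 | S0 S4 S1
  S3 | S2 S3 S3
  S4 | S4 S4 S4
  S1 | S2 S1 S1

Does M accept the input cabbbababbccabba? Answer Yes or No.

start at S2
read 'c': S2 → S5
read 'a': S5 → S3
read 'b': S3 → S3
read 'b': S3 → S3
read 'b': S3 → S3
read 'a': S3 → S2
read 'b': S2 → S3
read 'a': S3 → S2
read 'b': S2 → S3
read 'b': S3 → S3
read 'c': S3 → S3
read 'c': S3 → S3
read 'a': S3 → S2
read 'b': S2 → S3
read 'b': S3 → S3
read 'a': S3 → S2
End state S2 is not accepting.

No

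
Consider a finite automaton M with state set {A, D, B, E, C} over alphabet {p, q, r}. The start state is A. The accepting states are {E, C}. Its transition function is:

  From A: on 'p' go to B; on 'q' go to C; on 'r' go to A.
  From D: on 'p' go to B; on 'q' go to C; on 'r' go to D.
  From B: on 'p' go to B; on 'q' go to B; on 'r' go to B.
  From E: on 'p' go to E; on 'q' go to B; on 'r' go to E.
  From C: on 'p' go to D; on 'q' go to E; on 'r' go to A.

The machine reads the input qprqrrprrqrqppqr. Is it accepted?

start at A
read 'q': A → C
read 'p': C → D
read 'r': D → D
read 'q': D → C
read 'r': C → A
read 'r': A → A
read 'p': A → B
read 'r': B → B
read 'r': B → B
read 'q': B → B
read 'r': B → B
read 'q': B → B
read 'p': B → B
read 'p': B → B
read 'q': B → B
read 'r': B → B
End state B is not accepting.

No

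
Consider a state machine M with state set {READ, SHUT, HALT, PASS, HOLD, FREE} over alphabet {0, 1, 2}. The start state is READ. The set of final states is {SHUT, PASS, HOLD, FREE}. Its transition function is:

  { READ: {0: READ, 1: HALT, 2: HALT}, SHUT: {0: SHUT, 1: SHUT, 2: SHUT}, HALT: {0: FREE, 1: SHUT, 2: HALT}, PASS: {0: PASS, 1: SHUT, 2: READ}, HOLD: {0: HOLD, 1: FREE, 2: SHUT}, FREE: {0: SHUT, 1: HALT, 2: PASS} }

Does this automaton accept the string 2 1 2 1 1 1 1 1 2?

Yes

Trace: READ -2-> HALT -1-> SHUT -2-> SHUT -1-> SHUT -1-> SHUT -1-> SHUT -1-> SHUT -1-> SHUT -2-> SHUT
End state SHUT is accepting.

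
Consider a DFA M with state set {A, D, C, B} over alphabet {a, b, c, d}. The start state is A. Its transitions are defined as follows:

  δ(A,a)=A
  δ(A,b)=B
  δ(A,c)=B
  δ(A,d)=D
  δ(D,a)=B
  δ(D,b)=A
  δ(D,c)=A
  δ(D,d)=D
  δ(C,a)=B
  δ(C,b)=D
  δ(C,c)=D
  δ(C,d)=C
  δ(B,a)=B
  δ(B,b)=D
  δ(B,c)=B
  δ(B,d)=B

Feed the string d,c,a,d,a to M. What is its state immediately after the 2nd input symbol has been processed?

A

Trace: A -d-> D -c-> A
After 2 symbols: A.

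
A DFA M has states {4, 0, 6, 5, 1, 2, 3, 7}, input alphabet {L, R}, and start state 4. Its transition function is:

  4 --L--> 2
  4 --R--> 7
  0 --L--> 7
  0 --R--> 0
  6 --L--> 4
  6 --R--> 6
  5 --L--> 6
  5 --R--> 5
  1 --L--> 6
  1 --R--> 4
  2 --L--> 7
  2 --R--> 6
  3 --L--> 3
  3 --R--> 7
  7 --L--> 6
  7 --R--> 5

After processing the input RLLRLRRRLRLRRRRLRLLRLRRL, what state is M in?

4

start at 4
read 'R': 4 → 7
read 'L': 7 → 6
read 'L': 6 → 4
read 'R': 4 → 7
read 'L': 7 → 6
read 'R': 6 → 6
read 'R': 6 → 6
read 'R': 6 → 6
read 'L': 6 → 4
read 'R': 4 → 7
read 'L': 7 → 6
read 'R': 6 → 6
read 'R': 6 → 6
read 'R': 6 → 6
read 'R': 6 → 6
read 'L': 6 → 4
read 'R': 4 → 7
read 'L': 7 → 6
read 'L': 6 → 4
read 'R': 4 → 7
read 'L': 7 → 6
read 'R': 6 → 6
read 'R': 6 → 6
read 'L': 6 → 4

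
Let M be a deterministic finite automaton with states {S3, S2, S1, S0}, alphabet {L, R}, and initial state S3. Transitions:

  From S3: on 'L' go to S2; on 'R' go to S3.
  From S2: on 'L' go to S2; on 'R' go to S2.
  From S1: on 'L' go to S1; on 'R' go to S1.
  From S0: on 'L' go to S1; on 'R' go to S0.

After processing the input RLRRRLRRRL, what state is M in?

S2

Trace: S3 -R-> S3 -L-> S2 -R-> S2 -R-> S2 -R-> S2 -L-> S2 -R-> S2 -R-> S2 -R-> S2 -L-> S2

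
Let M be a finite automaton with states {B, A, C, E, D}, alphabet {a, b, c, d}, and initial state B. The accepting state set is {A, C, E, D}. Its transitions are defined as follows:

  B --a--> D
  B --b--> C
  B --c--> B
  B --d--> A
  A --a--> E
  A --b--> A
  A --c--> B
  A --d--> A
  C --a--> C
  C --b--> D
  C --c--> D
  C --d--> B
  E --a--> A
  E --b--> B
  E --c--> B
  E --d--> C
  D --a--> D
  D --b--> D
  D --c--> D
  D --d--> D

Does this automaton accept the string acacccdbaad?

B → D → D → D → D → D → D → D → D → D → D → D
End state D is accepting.

Yes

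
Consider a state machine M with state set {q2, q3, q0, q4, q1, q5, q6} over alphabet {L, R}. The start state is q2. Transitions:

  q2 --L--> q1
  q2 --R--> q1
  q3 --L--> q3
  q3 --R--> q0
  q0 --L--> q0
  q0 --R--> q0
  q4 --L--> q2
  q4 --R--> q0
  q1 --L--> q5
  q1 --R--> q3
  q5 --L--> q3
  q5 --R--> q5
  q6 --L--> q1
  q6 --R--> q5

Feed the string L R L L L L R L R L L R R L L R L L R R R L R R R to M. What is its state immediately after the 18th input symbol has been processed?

Trace: q2 -L-> q1 -R-> q3 -L-> q3 -L-> q3 -L-> q3 -L-> q3 -R-> q0 -L-> q0 -R-> q0 -L-> q0 -L-> q0 -R-> q0 -R-> q0 -L-> q0 -L-> q0 -R-> q0 -L-> q0 -L-> q0
After 18 symbols: q0.

q0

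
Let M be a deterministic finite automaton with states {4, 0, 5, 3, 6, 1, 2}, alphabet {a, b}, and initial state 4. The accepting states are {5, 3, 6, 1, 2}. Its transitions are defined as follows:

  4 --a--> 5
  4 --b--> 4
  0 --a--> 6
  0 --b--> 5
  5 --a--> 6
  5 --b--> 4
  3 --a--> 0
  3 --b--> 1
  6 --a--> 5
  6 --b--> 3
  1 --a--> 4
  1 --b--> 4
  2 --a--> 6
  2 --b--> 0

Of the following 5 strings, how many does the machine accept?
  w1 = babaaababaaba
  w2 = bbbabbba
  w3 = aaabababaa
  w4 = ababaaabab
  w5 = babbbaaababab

w1:
  start at 4
  read 'b': 4 → 4
  read 'a': 4 → 5
  read 'b': 5 → 4
  read 'a': 4 → 5
  read 'a': 5 → 6
  read 'a': 6 → 5
  read 'b': 5 → 4
  read 'a': 4 → 5
  read 'b': 5 → 4
  read 'a': 4 → 5
  read 'a': 5 → 6
  read 'b': 6 → 3
  read 'a': 3 → 0
  end 0, rejected
w2:
  start at 4
  read 'b': 4 → 4
  read 'b': 4 → 4
  read 'b': 4 → 4
  read 'a': 4 → 5
  read 'b': 5 → 4
  read 'b': 4 → 4
  read 'b': 4 → 4
  read 'a': 4 → 5
  end 5, accepted
w3:
  start at 4
  read 'a': 4 → 5
  read 'a': 5 → 6
  read 'a': 6 → 5
  read 'b': 5 → 4
  read 'a': 4 → 5
  read 'b': 5 → 4
  read 'a': 4 → 5
  read 'b': 5 → 4
  read 'a': 4 → 5
  read 'a': 5 → 6
  end 6, accepted
w4:
  start at 4
  read 'a': 4 → 5
  read 'b': 5 → 4
  read 'a': 4 → 5
  read 'b': 5 → 4
  read 'a': 4 → 5
  read 'a': 5 → 6
  read 'a': 6 → 5
  read 'b': 5 → 4
  read 'a': 4 → 5
  read 'b': 5 → 4
  end 4, rejected
w5:
  start at 4
  read 'b': 4 → 4
  read 'a': 4 → 5
  read 'b': 5 → 4
  read 'b': 4 → 4
  read 'b': 4 → 4
  read 'a': 4 → 5
  read 'a': 5 → 6
  read 'a': 6 → 5
  read 'b': 5 → 4
  read 'a': 4 → 5
  read 'b': 5 → 4
  read 'a': 4 → 5
  read 'b': 5 → 4
  end 4, rejected

2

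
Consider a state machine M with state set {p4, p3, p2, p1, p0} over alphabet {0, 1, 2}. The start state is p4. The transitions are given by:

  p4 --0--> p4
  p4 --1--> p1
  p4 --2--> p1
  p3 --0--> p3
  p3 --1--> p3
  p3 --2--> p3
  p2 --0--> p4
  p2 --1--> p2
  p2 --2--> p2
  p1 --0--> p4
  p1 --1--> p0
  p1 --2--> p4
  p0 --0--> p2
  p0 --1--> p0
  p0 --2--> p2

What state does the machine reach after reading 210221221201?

p1

p4 → p1 → p0 → p2 → p2 → p2 → p2 → p2 → p2 → p2 → p2 → p4 → p1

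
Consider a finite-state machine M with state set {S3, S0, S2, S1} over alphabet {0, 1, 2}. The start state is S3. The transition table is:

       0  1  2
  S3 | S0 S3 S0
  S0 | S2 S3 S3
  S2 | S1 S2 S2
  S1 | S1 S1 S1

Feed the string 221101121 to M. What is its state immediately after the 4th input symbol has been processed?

S3

start at S3
read '2': S3 → S0
read '2': S0 → S3
read '1': S3 → S3
read '1': S3 → S3
After 4 symbols: S3.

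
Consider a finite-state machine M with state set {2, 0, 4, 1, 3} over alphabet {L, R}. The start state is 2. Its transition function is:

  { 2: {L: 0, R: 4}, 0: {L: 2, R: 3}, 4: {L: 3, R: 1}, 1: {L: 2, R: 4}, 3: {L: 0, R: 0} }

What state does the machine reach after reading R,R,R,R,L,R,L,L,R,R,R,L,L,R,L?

3

Trace: 2 -R-> 4 -R-> 1 -R-> 4 -R-> 1 -L-> 2 -R-> 4 -L-> 3 -L-> 0 -R-> 3 -R-> 0 -R-> 3 -L-> 0 -L-> 2 -R-> 4 -L-> 3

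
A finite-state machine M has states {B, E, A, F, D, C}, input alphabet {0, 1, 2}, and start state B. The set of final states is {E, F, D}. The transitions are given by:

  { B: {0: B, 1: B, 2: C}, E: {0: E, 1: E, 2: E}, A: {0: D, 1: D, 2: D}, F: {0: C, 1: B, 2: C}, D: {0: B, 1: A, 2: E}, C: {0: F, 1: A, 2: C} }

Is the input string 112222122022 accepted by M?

Yes

Trace: B -1-> B -1-> B -2-> C -2-> C -2-> C -2-> C -1-> A -2-> D -2-> E -0-> E -2-> E -2-> E
End state E is accepting.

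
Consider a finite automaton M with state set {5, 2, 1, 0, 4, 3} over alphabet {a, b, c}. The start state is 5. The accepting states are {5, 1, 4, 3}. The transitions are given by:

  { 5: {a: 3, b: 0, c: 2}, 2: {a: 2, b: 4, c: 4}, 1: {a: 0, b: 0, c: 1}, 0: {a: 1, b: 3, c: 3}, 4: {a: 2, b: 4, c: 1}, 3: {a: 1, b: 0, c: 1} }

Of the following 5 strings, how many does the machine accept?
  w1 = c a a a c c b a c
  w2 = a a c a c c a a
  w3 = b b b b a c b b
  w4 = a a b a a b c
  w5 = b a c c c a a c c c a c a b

w1:
  start at 5
  read 'c': 5 → 2
  read 'a': 2 → 2
  read 'a': 2 → 2
  read 'a': 2 → 2
  read 'c': 2 → 4
  read 'c': 4 → 1
  read 'b': 1 → 0
  read 'a': 0 → 1
  read 'c': 1 → 1
  end 1, accepted
w2:
  start at 5
  read 'a': 5 → 3
  read 'a': 3 → 1
  read 'c': 1 → 1
  read 'a': 1 → 0
  read 'c': 0 → 3
  read 'c': 3 → 1
  read 'a': 1 → 0
  read 'a': 0 → 1
  end 1, accepted
w3:
  start at 5
  read 'b': 5 → 0
  read 'b': 0 → 3
  read 'b': 3 → 0
  read 'b': 0 → 3
  read 'a': 3 → 1
  read 'c': 1 → 1
  read 'b': 1 → 0
  read 'b': 0 → 3
  end 3, accepted
w4:
  start at 5
  read 'a': 5 → 3
  read 'a': 3 → 1
  read 'b': 1 → 0
  read 'a': 0 → 1
  read 'a': 1 → 0
  read 'b': 0 → 3
  read 'c': 3 → 1
  end 1, accepted
w5:
  start at 5
  read 'b': 5 → 0
  read 'a': 0 → 1
  read 'c': 1 → 1
  read 'c': 1 → 1
  read 'c': 1 → 1
  read 'a': 1 → 0
  read 'a': 0 → 1
  read 'c': 1 → 1
  read 'c': 1 → 1
  read 'c': 1 → 1
  read 'a': 1 → 0
  read 'c': 0 → 3
  read 'a': 3 → 1
  read 'b': 1 → 0
  end 0, rejected

4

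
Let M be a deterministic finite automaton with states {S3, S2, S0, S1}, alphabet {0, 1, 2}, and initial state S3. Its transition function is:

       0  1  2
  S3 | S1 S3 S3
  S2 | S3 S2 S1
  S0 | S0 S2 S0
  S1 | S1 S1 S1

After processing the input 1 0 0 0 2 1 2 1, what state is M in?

S1

S3 → S3 → S1 → S1 → S1 → S1 → S1 → S1 → S1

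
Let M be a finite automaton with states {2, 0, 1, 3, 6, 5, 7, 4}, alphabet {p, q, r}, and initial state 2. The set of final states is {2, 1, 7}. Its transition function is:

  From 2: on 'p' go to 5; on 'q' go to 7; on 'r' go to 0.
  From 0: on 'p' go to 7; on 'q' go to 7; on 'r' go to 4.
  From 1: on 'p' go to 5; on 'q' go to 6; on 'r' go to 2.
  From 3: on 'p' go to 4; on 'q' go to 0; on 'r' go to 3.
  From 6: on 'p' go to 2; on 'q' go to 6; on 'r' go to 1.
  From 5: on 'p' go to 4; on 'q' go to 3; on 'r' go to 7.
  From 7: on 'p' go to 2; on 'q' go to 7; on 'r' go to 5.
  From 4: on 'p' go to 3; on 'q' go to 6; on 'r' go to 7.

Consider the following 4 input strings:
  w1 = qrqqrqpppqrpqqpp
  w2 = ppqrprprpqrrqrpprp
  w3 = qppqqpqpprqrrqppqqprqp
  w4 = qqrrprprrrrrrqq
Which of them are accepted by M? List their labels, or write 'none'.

w1: 2 → 7 → 5 → 3 → 0 → 4 → 6 → 2 → 5 → 4 → 6 → 1 → 5 → 3 → 0 → 7 → 2  → end 2, accepted
w2: 2 → 5 → 4 → 6 → 1 → 5 → 7 → 2 → 0 → 7 → 7 → 5 → 7 → 7 → 5 → 4 → 3 → 3 → 4  → end 4, rejected
w3: 2 → 7 → 2 → 5 → 3 → 0 → 7 → 7 → 2 → 5 → 7 → 7 → 5 → 7 → 7 → 2 → 5 → 3 → 0 → 7 → 5 → 3 → 4  → end 4, rejected
w4: 2 → 7 → 7 → 5 → 7 → 2 → 0 → 7 → 5 → 7 → 5 → 7 → 5 → 7 → 7 → 7  → end 7, accepted

w1, w4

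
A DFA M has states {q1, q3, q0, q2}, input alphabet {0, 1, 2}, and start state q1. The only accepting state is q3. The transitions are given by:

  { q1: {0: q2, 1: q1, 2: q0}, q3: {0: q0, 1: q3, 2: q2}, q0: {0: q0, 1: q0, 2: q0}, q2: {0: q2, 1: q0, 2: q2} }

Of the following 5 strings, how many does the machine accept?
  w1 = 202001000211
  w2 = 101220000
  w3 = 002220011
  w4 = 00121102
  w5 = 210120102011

0

w1: q1 → q0 → q0 → q0 → q0 → q0 → q0 → q0 → q0 → q0 → q0 → q0 → q0  → end q0, rejected
w2: q1 → q1 → q2 → q0 → q0 → q0 → q0 → q0 → q0 → q0  → end q0, rejected
w3: q1 → q2 → q2 → q2 → q2 → q2 → q2 → q2 → q0 → q0  → end q0, rejected
w4: q1 → q2 → q2 → q0 → q0 → q0 → q0 → q0 → q0  → end q0, rejected
w5: q1 → q0 → q0 → q0 → q0 → q0 → q0 → q0 → q0 → q0 → q0 → q0 → q0  → end q0, rejected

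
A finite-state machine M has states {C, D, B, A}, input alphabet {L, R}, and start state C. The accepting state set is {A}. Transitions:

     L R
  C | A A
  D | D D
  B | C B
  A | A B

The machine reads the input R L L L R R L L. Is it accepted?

Yes

C → A → A → A → A → B → B → C → A
End state A is accepting.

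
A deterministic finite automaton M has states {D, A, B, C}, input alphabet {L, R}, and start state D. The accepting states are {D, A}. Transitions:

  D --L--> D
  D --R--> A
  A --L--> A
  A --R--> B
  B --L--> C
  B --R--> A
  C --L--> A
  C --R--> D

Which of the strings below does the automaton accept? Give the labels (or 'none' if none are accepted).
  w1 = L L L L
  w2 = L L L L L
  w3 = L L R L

w1, w2, w3

w1: Trace: D -L-> D -L-> D -L-> D -L-> D  → end D, accepted
w2: Trace: D -L-> D -L-> D -L-> D -L-> D -L-> D  → end D, accepted
w3: Trace: D -L-> D -L-> D -R-> A -L-> A  → end A, accepted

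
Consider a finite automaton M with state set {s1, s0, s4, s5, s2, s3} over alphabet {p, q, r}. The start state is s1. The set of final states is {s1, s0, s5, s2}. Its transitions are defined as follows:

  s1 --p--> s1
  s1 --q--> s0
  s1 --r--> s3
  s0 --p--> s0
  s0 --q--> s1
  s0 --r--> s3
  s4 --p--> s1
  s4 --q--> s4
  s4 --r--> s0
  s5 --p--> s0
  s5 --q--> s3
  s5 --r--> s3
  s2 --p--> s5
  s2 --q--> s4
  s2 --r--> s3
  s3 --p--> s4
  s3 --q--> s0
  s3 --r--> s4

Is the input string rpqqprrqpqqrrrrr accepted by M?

s1 → s3 → s4 → s4 → s4 → s1 → s3 → s4 → s4 → s1 → s0 → s1 → s3 → s4 → s0 → s3 → s4
End state s4 is not accepting.

No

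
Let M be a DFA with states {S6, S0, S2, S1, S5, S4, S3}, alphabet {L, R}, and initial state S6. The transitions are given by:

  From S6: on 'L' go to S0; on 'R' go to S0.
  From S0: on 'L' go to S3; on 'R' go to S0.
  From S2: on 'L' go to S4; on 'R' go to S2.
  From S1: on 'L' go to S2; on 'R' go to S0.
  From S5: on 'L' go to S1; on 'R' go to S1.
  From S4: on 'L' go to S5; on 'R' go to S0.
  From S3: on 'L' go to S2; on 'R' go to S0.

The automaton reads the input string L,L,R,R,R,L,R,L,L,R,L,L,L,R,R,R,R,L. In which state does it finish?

S3

S6 → S0 → S3 → S0 → S0 → S0 → S3 → S0 → S3 → S2 → S2 → S4 → S5 → S1 → S0 → S0 → S0 → S0 → S3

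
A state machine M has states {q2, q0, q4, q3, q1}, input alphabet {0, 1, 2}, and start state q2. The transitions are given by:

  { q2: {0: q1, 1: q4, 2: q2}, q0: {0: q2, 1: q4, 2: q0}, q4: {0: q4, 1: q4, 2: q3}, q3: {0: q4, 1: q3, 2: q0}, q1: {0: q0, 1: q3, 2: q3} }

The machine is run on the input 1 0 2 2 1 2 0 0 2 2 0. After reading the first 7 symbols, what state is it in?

Trace: q2 -1-> q4 -0-> q4 -2-> q3 -2-> q0 -1-> q4 -2-> q3 -0-> q4
After 7 symbols: q4.

q4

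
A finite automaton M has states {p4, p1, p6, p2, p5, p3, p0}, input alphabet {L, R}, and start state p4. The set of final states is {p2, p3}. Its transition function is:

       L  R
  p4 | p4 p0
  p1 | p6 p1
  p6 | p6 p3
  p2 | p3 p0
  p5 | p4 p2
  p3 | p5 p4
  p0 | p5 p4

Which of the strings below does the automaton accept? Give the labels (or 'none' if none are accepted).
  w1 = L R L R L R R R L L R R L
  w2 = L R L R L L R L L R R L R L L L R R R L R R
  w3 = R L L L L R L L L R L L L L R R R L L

none

w1: Trace: p4 -L-> p4 -R-> p0 -L-> p5 -R-> p2 -L-> p3 -R-> p4 -R-> p0 -R-> p4 -L-> p4 -L-> p4 -R-> p0 -R-> p4 -L-> p4  → end p4, rejected
w2: Trace: p4 -L-> p4 -R-> p0 -L-> p5 -R-> p2 -L-> p3 -L-> p5 -R-> p2 -L-> p3 -L-> p5 -R-> p2 -R-> p0 -L-> p5 -R-> p2 -L-> p3 -L-> p5 -L-> p4 -R-> p0 -R-> p4 -R-> p0 -L-> p5 -R-> p2 -R-> p0  → end p0, rejected
w3: Trace: p4 -R-> p0 -L-> p5 -L-> p4 -L-> p4 -L-> p4 -R-> p0 -L-> p5 -L-> p4 -L-> p4 -R-> p0 -L-> p5 -L-> p4 -L-> p4 -L-> p4 -R-> p0 -R-> p4 -R-> p0 -L-> p5 -L-> p4  → end p4, rejected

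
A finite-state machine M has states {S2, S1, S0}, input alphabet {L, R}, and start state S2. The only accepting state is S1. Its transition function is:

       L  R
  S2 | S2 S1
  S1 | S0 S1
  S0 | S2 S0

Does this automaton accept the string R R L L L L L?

No

start at S2
read 'R': S2 → S1
read 'R': S1 → S1
read 'L': S1 → S0
read 'L': S0 → S2
read 'L': S2 → S2
read 'L': S2 → S2
read 'L': S2 → S2
End state S2 is not accepting.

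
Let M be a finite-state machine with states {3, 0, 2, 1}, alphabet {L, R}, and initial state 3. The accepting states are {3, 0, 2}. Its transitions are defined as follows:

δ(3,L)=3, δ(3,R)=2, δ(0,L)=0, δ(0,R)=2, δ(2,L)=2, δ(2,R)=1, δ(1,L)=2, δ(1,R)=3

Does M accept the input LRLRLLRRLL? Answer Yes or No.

Trace: 3 -L-> 3 -R-> 2 -L-> 2 -R-> 1 -L-> 2 -L-> 2 -R-> 1 -R-> 3 -L-> 3 -L-> 3
End state 3 is accepting.

Yes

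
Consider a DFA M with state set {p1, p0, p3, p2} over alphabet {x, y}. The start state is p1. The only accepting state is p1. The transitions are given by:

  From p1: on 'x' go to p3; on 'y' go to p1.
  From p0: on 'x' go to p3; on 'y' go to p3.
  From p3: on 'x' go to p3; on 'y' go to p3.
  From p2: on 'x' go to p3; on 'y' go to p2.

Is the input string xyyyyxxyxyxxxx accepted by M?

No

Trace: p1 -x-> p3 -y-> p3 -y-> p3 -y-> p3 -y-> p3 -x-> p3 -x-> p3 -y-> p3 -x-> p3 -y-> p3 -x-> p3 -x-> p3 -x-> p3 -x-> p3
End state p3 is not accepting.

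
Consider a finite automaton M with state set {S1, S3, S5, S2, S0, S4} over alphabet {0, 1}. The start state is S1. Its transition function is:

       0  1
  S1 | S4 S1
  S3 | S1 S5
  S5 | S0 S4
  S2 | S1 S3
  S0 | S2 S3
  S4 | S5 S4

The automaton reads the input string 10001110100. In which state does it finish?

S0

Trace: S1 -1-> S1 -0-> S4 -0-> S5 -0-> S0 -1-> S3 -1-> S5 -1-> S4 -0-> S5 -1-> S4 -0-> S5 -0-> S0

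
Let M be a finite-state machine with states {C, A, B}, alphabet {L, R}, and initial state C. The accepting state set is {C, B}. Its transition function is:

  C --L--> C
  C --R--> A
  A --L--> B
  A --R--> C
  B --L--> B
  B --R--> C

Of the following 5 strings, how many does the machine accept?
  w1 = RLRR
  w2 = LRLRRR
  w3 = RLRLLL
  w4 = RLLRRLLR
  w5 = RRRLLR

4

w1: C → A → B → C → A  → end A, rejected
w2: C → C → A → B → C → A → C  → end C, accepted
w3: C → A → B → C → C → C → C  → end C, accepted
w4: C → A → B → B → C → A → B → B → C  → end C, accepted
w5: C → A → C → A → B → B → C  → end C, accepted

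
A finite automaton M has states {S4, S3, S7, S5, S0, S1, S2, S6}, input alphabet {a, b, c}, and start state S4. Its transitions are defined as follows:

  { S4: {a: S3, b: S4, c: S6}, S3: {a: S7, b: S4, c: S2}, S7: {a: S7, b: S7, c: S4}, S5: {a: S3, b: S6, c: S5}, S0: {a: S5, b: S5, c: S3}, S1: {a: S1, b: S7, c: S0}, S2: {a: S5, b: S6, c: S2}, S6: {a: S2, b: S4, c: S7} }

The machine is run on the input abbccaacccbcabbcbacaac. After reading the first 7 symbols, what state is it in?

S7

S4 → S3 → S4 → S4 → S6 → S7 → S7 → S7
After 7 symbols: S7.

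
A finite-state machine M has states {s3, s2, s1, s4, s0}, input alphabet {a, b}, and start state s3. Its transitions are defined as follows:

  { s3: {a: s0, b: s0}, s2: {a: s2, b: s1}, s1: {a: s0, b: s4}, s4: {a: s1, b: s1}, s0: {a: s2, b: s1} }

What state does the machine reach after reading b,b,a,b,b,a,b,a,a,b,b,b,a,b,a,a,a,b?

start at s3
read 'b': s3 → s0
read 'b': s0 → s1
read 'a': s1 → s0
read 'b': s0 → s1
read 'b': s1 → s4
read 'a': s4 → s1
read 'b': s1 → s4
read 'a': s4 → s1
read 'a': s1 → s0
read 'b': s0 → s1
read 'b': s1 → s4
read 'b': s4 → s1
read 'a': s1 → s0
read 'b': s0 → s1
read 'a': s1 → s0
read 'a': s0 → s2
read 'a': s2 → s2
read 'b': s2 → s1

s1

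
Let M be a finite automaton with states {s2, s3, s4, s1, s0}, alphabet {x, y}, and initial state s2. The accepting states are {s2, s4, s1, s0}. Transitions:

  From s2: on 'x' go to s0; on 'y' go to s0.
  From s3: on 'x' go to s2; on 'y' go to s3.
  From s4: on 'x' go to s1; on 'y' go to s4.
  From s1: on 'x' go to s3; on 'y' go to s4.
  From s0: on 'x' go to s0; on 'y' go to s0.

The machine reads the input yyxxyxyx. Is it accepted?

Trace: s2 -y-> s0 -y-> s0 -x-> s0 -x-> s0 -y-> s0 -x-> s0 -y-> s0 -x-> s0
End state s0 is accepting.

Yes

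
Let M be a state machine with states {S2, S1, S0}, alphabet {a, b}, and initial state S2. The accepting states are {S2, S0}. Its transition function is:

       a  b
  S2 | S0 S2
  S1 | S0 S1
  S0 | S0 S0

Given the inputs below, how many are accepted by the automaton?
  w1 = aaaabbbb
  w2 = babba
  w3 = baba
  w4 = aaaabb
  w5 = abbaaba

w1: S2 → S0 → S0 → S0 → S0 → S0 → S0 → S0 → S0  → end S0, accepted
w2: S2 → S2 → S0 → S0 → S0 → S0  → end S0, accepted
w3: S2 → S2 → S0 → S0 → S0  → end S0, accepted
w4: S2 → S0 → S0 → S0 → S0 → S0 → S0  → end S0, accepted
w5: S2 → S0 → S0 → S0 → S0 → S0 → S0 → S0  → end S0, accepted

5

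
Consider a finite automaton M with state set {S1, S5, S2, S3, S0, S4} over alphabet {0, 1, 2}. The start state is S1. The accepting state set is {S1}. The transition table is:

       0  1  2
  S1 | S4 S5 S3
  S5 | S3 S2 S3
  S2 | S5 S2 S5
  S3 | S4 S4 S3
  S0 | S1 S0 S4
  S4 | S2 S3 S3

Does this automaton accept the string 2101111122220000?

No

start at S1
read '2': S1 → S3
read '1': S3 → S4
read '0': S4 → S2
read '1': S2 → S2
read '1': S2 → S2
read '1': S2 → S2
read '1': S2 → S2
read '1': S2 → S2
read '2': S2 → S5
read '2': S5 → S3
read '2': S3 → S3
read '2': S3 → S3
read '0': S3 → S4
read '0': S4 → S2
read '0': S2 → S5
read '0': S5 → S3
End state S3 is not accepting.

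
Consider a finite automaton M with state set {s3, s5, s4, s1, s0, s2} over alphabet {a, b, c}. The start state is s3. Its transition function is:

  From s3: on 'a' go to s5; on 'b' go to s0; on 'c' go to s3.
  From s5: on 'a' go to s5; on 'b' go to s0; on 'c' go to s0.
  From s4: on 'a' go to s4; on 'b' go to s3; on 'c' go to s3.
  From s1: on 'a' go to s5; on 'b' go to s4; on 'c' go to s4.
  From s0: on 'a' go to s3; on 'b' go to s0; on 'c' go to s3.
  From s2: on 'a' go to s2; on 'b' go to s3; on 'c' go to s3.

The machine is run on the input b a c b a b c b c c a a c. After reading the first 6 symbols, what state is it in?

Trace: s3 -b-> s0 -a-> s3 -c-> s3 -b-> s0 -a-> s3 -b-> s0
After 6 symbols: s0.

s0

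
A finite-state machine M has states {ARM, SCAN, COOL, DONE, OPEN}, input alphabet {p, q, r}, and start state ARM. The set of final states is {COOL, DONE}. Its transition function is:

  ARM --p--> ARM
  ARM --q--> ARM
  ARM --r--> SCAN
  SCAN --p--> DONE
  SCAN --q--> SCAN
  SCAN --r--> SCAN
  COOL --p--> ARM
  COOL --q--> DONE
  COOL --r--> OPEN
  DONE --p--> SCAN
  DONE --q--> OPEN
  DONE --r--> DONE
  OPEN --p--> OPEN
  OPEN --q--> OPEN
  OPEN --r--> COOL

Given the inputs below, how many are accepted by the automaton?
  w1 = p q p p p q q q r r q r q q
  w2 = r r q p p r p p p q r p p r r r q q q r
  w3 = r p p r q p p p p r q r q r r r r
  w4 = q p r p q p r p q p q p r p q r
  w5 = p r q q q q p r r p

w1: ARM → ARM → ARM → ARM → ARM → ARM → ARM → ARM → ARM → SCAN → SCAN → SCAN → SCAN → SCAN → SCAN  → end SCAN, rejected
w2: ARM → SCAN → SCAN → SCAN → DONE → SCAN → SCAN → DONE → SCAN → DONE → OPEN → COOL → ARM → ARM → SCAN → SCAN → SCAN → SCAN → SCAN → SCAN → SCAN  → end SCAN, rejected
w3: ARM → SCAN → DONE → SCAN → SCAN → SCAN → DONE → SCAN → DONE → SCAN → SCAN → SCAN → SCAN → SCAN → SCAN → SCAN → SCAN → SCAN  → end SCAN, rejected
w4: ARM → ARM → ARM → SCAN → DONE → OPEN → OPEN → COOL → ARM → ARM → ARM → ARM → ARM → SCAN → DONE → OPEN → COOL  → end COOL, accepted
w5: ARM → ARM → SCAN → SCAN → SCAN → SCAN → SCAN → DONE → DONE → DONE → SCAN  → end SCAN, rejected

1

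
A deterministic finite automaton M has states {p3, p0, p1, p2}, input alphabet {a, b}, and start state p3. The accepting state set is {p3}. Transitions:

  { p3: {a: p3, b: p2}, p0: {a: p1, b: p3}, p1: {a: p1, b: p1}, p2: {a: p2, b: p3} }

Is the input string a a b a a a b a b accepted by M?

No

p3 → p3 → p3 → p2 → p2 → p2 → p2 → p3 → p3 → p2
End state p2 is not accepting.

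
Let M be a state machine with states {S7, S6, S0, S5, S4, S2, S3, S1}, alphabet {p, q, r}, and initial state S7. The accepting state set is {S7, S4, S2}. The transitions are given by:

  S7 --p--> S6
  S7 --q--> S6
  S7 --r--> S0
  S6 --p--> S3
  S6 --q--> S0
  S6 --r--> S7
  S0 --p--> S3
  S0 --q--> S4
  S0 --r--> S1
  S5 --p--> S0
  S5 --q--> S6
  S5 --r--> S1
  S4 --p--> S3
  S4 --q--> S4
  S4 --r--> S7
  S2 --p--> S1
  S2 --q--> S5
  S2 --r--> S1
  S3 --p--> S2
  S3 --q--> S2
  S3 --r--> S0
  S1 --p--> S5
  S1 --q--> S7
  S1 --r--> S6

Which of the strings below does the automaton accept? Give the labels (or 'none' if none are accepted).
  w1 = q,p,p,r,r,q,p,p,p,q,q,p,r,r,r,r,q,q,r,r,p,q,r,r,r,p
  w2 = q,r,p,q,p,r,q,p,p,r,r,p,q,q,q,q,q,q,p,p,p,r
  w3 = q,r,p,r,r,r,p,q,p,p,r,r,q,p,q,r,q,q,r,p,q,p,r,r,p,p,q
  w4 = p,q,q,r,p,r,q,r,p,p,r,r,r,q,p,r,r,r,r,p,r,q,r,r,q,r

w3, w4

w1: Trace: S7 -q-> S6 -p-> S3 -p-> S2 -r-> S1 -r-> S6 -q-> S0 -p-> S3 -p-> S2 -p-> S1 -q-> S7 -q-> S6 -p-> S3 -r-> S0 -r-> S1 -r-> S6 -r-> S7 -q-> S6 -q-> S0 -r-> S1 -r-> S6 -p-> S3 -q-> S2 -r-> S1 -r-> S6 -r-> S7 -p-> S6  → end S6, rejected
w2: Trace: S7 -q-> S6 -r-> S7 -p-> S6 -q-> S0 -p-> S3 -r-> S0 -q-> S4 -p-> S3 -p-> S2 -r-> S1 -r-> S6 -p-> S3 -q-> S2 -q-> S5 -q-> S6 -q-> S0 -q-> S4 -q-> S4 -p-> S3 -p-> S2 -p-> S1 -r-> S6  → end S6, rejected
w3: Trace: S7 -q-> S6 -r-> S7 -p-> S6 -r-> S7 -r-> S0 -r-> S1 -p-> S5 -q-> S6 -p-> S3 -p-> S2 -r-> S1 -r-> S6 -q-> S0 -p-> S3 -q-> S2 -r-> S1 -q-> S7 -q-> S6 -r-> S7 -p-> S6 -q-> S0 -p-> S3 -r-> S0 -r-> S1 -p-> S5 -p-> S0 -q-> S4  → end S4, accepted
w4: Trace: S7 -p-> S6 -q-> S0 -q-> S4 -r-> S7 -p-> S6 -r-> S7 -q-> S6 -r-> S7 -p-> S6 -p-> S3 -r-> S0 -r-> S1 -r-> S6 -q-> S0 -p-> S3 -r-> S0 -r-> S1 -r-> S6 -r-> S7 -p-> S6 -r-> S7 -q-> S6 -r-> S7 -r-> S0 -q-> S4 -r-> S7  → end S7, accepted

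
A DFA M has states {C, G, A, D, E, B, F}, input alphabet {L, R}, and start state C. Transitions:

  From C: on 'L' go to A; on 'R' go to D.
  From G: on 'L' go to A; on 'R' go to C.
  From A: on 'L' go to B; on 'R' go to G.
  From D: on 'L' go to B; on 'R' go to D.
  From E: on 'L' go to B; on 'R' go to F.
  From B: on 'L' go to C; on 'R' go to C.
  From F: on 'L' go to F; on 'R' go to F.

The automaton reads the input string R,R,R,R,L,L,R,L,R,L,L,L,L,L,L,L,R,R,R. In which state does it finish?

Trace: C -R-> D -R-> D -R-> D -R-> D -L-> B -L-> C -R-> D -L-> B -R-> C -L-> A -L-> B -L-> C -L-> A -L-> B -L-> C -L-> A -R-> G -R-> C -R-> D

D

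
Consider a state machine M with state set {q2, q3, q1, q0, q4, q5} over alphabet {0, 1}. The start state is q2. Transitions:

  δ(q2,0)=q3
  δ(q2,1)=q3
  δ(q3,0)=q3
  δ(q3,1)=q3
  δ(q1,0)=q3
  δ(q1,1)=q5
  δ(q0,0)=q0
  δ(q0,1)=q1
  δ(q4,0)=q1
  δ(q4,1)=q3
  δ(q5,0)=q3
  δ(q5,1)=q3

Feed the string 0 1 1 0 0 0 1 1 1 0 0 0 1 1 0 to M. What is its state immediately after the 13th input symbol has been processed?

q3

Trace: q2 -0-> q3 -1-> q3 -1-> q3 -0-> q3 -0-> q3 -0-> q3 -1-> q3 -1-> q3 -1-> q3 -0-> q3 -0-> q3 -0-> q3 -1-> q3
After 13 symbols: q3.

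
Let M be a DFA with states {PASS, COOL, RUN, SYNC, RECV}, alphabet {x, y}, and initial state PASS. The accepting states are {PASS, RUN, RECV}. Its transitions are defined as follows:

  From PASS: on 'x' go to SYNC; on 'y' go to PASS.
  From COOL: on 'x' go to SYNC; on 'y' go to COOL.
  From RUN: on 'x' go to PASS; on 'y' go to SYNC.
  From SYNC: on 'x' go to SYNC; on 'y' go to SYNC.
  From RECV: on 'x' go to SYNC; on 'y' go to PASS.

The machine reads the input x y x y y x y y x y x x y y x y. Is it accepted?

start at PASS
read 'x': PASS → SYNC
read 'y': SYNC → SYNC
read 'x': SYNC → SYNC
read 'y': SYNC → SYNC
read 'y': SYNC → SYNC
read 'x': SYNC → SYNC
read 'y': SYNC → SYNC
read 'y': SYNC → SYNC
read 'x': SYNC → SYNC
read 'y': SYNC → SYNC
read 'x': SYNC → SYNC
read 'x': SYNC → SYNC
read 'y': SYNC → SYNC
read 'y': SYNC → SYNC
read 'x': SYNC → SYNC
read 'y': SYNC → SYNC
End state SYNC is not accepting.

No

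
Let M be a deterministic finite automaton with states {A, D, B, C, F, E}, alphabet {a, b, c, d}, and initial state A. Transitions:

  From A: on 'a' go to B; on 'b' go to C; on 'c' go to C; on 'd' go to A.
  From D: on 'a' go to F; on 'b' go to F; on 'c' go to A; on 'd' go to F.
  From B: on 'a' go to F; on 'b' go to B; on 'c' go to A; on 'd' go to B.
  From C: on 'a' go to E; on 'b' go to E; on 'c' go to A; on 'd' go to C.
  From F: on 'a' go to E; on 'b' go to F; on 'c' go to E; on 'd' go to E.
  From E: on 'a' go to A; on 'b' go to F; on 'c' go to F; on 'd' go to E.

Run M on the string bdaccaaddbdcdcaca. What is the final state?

E

start at A
read 'b': A → C
read 'd': C → C
read 'a': C → E
read 'c': E → F
read 'c': F → E
read 'a': E → A
read 'a': A → B
read 'd': B → B
read 'd': B → B
read 'b': B → B
read 'd': B → B
read 'c': B → A
read 'd': A → A
read 'c': A → C
read 'a': C → E
read 'c': E → F
read 'a': F → E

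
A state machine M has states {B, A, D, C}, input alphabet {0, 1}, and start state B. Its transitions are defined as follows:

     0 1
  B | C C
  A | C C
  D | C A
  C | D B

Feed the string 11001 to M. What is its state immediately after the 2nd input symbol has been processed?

start at B
read '1': B → C
read '1': C → B
After 2 symbols: B.

B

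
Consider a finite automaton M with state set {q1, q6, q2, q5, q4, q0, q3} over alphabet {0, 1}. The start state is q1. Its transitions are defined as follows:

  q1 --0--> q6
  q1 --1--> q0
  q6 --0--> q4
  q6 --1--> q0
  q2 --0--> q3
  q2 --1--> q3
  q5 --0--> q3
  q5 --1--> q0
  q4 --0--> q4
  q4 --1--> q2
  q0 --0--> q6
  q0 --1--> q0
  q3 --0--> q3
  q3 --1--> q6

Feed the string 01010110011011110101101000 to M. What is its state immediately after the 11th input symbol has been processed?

q3

Trace: q1 -0-> q6 -1-> q0 -0-> q6 -1-> q0 -0-> q6 -1-> q0 -1-> q0 -0-> q6 -0-> q4 -1-> q2 -1-> q3
After 11 symbols: q3.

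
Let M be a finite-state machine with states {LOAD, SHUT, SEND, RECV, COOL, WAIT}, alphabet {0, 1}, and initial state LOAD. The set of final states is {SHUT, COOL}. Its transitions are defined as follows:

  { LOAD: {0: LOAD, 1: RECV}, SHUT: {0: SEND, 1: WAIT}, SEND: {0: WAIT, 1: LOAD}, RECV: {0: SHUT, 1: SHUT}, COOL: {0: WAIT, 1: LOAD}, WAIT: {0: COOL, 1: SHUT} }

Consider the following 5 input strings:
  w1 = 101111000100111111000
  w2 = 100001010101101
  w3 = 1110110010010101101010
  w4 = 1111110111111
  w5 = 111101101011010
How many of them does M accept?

2

w1: LOAD → RECV → SHUT → WAIT → SHUT → WAIT → SHUT → SEND → WAIT → COOL → LOAD → LOAD → LOAD → RECV → SHUT → WAIT → SHUT → WAIT → SHUT → SEND → WAIT → COOL  → end COOL, accepted
w2: LOAD → RECV → SHUT → SEND → WAIT → COOL → LOAD → LOAD → RECV → SHUT → WAIT → COOL → LOAD → RECV → SHUT → WAIT  → end WAIT, rejected
w3: LOAD → RECV → SHUT → WAIT → COOL → LOAD → RECV → SHUT → SEND → LOAD → LOAD → LOAD → RECV → SHUT → WAIT → COOL → LOAD → RECV → SHUT → WAIT → COOL → LOAD → LOAD  → end LOAD, rejected
w4: LOAD → RECV → SHUT → WAIT → SHUT → WAIT → SHUT → SEND → LOAD → RECV → SHUT → WAIT → SHUT → WAIT  → end WAIT, rejected
w5: LOAD → RECV → SHUT → WAIT → SHUT → SEND → LOAD → RECV → SHUT → WAIT → COOL → LOAD → RECV → SHUT → WAIT → COOL  → end COOL, accepted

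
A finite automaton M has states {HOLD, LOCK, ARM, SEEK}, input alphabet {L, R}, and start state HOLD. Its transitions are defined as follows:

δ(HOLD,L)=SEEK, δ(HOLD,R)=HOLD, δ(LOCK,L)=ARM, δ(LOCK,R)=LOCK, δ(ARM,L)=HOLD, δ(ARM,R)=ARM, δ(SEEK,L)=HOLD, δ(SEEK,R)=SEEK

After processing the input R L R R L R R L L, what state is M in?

start at HOLD
read 'R': HOLD → HOLD
read 'L': HOLD → SEEK
read 'R': SEEK → SEEK
read 'R': SEEK → SEEK
read 'L': SEEK → HOLD
read 'R': HOLD → HOLD
read 'R': HOLD → HOLD
read 'L': HOLD → SEEK
read 'L': SEEK → HOLD

HOLD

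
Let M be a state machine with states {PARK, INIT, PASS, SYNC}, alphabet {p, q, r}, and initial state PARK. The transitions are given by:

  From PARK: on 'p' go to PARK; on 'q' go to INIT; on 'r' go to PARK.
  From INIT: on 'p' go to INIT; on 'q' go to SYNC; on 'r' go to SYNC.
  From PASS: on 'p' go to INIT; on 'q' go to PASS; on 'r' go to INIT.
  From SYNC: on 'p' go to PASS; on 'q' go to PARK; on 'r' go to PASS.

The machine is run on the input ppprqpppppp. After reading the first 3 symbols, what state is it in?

PARK → PARK → PARK → PARK
After 3 symbols: PARK.

PARK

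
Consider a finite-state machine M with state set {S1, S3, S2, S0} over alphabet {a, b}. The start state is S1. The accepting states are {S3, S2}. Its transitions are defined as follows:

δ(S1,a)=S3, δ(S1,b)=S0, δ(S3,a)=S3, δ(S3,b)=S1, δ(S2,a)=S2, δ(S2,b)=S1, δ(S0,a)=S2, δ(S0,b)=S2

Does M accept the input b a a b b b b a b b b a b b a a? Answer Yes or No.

Yes

S1 → S0 → S2 → S2 → S1 → S0 → S2 → S1 → S3 → S1 → S0 → S2 → S2 → S1 → S0 → S2 → S2
End state S2 is accepting.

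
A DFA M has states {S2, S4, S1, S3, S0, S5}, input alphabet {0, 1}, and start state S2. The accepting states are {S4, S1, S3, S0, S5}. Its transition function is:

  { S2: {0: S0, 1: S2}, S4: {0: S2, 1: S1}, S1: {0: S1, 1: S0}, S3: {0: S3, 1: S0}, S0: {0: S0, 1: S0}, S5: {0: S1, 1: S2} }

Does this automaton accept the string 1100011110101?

Yes

start at S2
read '1': S2 → S2
read '1': S2 → S2
read '0': S2 → S0
read '0': S0 → S0
read '0': S0 → S0
read '1': S0 → S0
read '1': S0 → S0
read '1': S0 → S0
read '1': S0 → S0
read '0': S0 → S0
read '1': S0 → S0
read '0': S0 → S0
read '1': S0 → S0
End state S0 is accepting.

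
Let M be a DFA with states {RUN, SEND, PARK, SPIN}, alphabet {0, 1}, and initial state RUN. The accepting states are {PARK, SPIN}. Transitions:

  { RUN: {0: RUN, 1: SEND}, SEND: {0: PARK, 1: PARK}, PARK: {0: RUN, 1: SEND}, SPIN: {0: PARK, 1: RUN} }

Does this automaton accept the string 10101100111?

start at RUN
read '1': RUN → SEND
read '0': SEND → PARK
read '1': PARK → SEND
read '0': SEND → PARK
read '1': PARK → SEND
read '1': SEND → PARK
read '0': PARK → RUN
read '0': RUN → RUN
read '1': RUN → SEND
read '1': SEND → PARK
read '1': PARK → SEND
End state SEND is not accepting.

No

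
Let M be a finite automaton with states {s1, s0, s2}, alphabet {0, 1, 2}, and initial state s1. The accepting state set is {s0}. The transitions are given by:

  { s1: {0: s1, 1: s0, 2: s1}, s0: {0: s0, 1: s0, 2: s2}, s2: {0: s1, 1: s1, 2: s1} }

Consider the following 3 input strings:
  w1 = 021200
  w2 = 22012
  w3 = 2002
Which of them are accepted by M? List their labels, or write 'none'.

w1: s1 → s1 → s1 → s0 → s2 → s1 → s1  → end s1, rejected
w2: s1 → s1 → s1 → s1 → s0 → s2  → end s2, rejected
w3: s1 → s1 → s1 → s1 → s1  → end s1, rejected

none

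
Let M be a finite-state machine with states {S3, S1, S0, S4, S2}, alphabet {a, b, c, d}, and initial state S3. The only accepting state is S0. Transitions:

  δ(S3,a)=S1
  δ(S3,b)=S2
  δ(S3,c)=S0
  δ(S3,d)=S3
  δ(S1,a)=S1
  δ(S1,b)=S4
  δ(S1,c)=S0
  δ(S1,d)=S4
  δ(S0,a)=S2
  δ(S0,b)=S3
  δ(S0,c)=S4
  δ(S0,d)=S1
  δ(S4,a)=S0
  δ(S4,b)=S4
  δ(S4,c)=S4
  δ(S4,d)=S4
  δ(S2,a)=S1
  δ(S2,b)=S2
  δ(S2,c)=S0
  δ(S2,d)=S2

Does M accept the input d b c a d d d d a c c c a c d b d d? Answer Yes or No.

S3 → S3 → S2 → S0 → S2 → S2 → S2 → S2 → S2 → S1 → S0 → S4 → S4 → S0 → S4 → S4 → S4 → S4 → S4
End state S4 is not accepting.

No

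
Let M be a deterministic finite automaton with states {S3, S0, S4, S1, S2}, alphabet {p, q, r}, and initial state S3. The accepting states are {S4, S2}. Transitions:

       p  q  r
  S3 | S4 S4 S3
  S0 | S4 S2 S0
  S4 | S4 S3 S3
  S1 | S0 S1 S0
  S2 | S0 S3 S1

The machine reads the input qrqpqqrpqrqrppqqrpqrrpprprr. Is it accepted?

start at S3
read 'q': S3 → S4
read 'r': S4 → S3
read 'q': S3 → S4
read 'p': S4 → S4
read 'q': S4 → S3
read 'q': S3 → S4
read 'r': S4 → S3
read 'p': S3 → S4
read 'q': S4 → S3
read 'r': S3 → S3
read 'q': S3 → S4
read 'r': S4 → S3
read 'p': S3 → S4
read 'p': S4 → S4
read 'q': S4 → S3
read 'q': S3 → S4
read 'r': S4 → S3
read 'p': S3 → S4
read 'q': S4 → S3
read 'r': S3 → S3
read 'r': S3 → S3
read 'p': S3 → S4
read 'p': S4 → S4
read 'r': S4 → S3
read 'p': S3 → S4
read 'r': S4 → S3
read 'r': S3 → S3
End state S3 is not accepting.

No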